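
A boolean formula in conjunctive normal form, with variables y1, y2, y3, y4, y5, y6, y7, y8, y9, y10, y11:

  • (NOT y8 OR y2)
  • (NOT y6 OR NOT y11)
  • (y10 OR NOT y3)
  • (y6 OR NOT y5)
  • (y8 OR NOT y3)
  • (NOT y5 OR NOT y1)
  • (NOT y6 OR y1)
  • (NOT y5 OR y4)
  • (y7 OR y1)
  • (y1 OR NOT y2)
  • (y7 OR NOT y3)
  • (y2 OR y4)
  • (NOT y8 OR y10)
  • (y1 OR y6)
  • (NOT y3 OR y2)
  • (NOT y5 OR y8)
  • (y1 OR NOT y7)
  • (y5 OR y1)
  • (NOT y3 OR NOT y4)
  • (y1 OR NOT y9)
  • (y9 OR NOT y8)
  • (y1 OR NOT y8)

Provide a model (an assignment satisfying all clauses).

Pure literal: y3 appears only negated; assign y3 = False.
y11 occurs only negated in the remaining clauses — set y11 = False.
Try y1 = True.
  then y5 is forced to False.
Set y2 = True and propagate.
Set y8 = False and propagate.
y4, y6, y7, y9, y10 are now unconstrained; take y4 = True, y6 = False, y7 = False, y9 = True, y10 = False.
Every clause has at least one true literal under this assignment.

y1=True, y2=True, y3=False, y4=True, y5=False, y6=False, y7=False, y8=False, y9=True, y10=False, y11=False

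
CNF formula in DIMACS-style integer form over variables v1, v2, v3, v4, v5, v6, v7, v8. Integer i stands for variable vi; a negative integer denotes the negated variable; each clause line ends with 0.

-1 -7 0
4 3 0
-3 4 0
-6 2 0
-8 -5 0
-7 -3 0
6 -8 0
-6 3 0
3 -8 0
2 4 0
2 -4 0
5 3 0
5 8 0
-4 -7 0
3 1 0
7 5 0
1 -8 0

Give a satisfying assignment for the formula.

v1=0, v2=1, v3=1, v4=1, v5=1, v6=1, v7=0, v8=0

v2 occurs only positively in the remaining clauses — set v2 = True.
Branch on v1: take v1 = False.
  then v3 is forced to True.
  then v4 is forced to True.
  then v7 is forced to False.
  then v5 is forced to True.
  then v8 is forced to False.
v6 is now unconstrained; take v6 = True.
Every clause has at least one true literal under this assignment.
Check each clause:
  1. (!v1 || !v7) — !v7 is true.
  2. (v4 || v3) — v3 is true.
  3. (!v3 || v4) — v4 is true.
  4. (!v6 || v2) — v2 is true.
  5. (!v5 || !v8) — !v8 is true.
  6. (!v7 || !v3) — !v7 is true.
  7. (v6 || !v8) — !v8 is true.
  8. (v3 || !v6) — v3 is true.
  9. (v3 || !v8) — !v8 is true.
  10. (v4 || v2) — v2 is true.
  11. (v2 || !v4) — v2 is true.
  12. (v5 || v3) — v3 is true.
  13. (v5 || v8) — v5 is true.
  14. (!v4 || !v7) — !v7 is true.
  15. (v3 || v1) — v3 is true.
  16. (v7 || v5) — v5 is true.
  17. (!v8 || v1) — !v8 is true.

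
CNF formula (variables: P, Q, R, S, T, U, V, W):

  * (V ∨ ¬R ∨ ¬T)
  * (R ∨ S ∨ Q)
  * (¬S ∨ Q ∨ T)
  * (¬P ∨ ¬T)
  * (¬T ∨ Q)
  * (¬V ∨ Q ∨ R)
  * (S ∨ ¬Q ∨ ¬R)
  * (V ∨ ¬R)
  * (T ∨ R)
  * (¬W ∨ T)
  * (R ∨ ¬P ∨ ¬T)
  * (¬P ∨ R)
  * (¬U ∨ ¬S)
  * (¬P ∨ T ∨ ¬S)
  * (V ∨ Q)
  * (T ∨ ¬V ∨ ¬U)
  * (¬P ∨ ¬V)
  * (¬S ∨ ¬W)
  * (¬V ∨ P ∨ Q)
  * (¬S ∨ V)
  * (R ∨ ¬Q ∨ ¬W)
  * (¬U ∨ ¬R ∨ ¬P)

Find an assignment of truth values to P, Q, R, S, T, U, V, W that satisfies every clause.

P=False, Q=True, R=False, S=False, T=True, U=True, V=True, W=False

Check each clause:
  1. (V ∨ ¬T ∨ ¬R) — ¬R is true.
  2. (R ∨ S ∨ Q) — Q is true.
  3. (¬S ∨ Q ∨ T) — Q is true.
  4. (¬T ∨ ¬P) — ¬P is true.
  5. (Q ∨ ¬T) — Q is true.
  6. (Q ∨ ¬V ∨ R) — Q is true.
  7. (¬R ∨ ¬Q ∨ S) — ¬R is true.
  8. (¬R ∨ V) — ¬R is true.
  9. (R ∨ T) — T is true.
  10. (¬W ∨ T) — ¬W is true.
  11. (¬T ∨ R ∨ ¬P) — ¬P is true.
  12. (¬P ∨ R) — ¬P is true.
  13. (¬S ∨ ¬U) — ¬S is true.
  14. (¬S ∨ ¬P ∨ T) — ¬S is true.
  15. (Q ∨ V) — Q is true.
  16. (T ∨ ¬V ∨ ¬U) — T is true.
  17. (¬V ∨ ¬P) — ¬P is true.
  18. (¬W ∨ ¬S) — ¬W is true.
  19. (¬V ∨ Q ∨ P) — Q is true.
  20. (V ∨ ¬S) — ¬S is true.
  21. (¬Q ∨ ¬W ∨ R) — ¬W is true.
  22. (¬R ∨ ¬U ∨ ¬P) — ¬R is true.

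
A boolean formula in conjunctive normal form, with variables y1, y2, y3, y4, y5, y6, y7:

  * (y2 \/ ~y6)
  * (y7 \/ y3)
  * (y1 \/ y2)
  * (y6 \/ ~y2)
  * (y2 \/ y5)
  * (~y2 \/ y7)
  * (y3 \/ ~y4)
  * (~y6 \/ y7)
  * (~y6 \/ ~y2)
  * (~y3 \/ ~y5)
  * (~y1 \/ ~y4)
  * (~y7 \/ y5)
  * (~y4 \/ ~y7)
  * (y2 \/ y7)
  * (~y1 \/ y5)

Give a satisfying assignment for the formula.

y1 = T, y2 = F, y3 = F, y4 = F, y5 = T, y6 = F, y7 = T

Check each clause:
  1. (y2 \/ ~y6) — ~y6 is true.
  2. (y3 \/ y7) — y7 is true.
  3. (y1 \/ y2) — y1 is true.
  4. (y6 \/ ~y2) — ~y2 is true.
  5. (y2 \/ y5) — y5 is true.
  6. (~y2 \/ y7) — ~y2 is true.
  7. (~y4 \/ y3) — ~y4 is true.
  8. (y7 \/ ~y6) — ~y6 is true.
  9. (~y2 \/ ~y6) — ~y6 is true.
  10. (~y5 \/ ~y3) — ~y3 is true.
  11. (~y4 \/ ~y1) — ~y4 is true.
  12. (~y7 \/ y5) — y5 is true.
  13. (~y7 \/ ~y4) — ~y4 is true.
  14. (y2 \/ y7) — y7 is true.
  15. (~y1 \/ y5) — y5 is true.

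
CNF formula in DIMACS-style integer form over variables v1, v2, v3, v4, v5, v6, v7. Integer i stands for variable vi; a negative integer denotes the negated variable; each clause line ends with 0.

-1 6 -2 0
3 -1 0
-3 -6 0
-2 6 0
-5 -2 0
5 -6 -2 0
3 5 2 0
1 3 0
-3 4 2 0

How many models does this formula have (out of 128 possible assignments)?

8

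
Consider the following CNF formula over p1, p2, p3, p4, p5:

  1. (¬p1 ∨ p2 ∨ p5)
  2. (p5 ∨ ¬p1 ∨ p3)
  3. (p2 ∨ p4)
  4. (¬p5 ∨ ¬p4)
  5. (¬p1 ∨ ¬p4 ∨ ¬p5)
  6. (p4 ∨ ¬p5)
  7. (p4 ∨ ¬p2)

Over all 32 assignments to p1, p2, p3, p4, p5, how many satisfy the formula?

Satisfying assignments:
  p1=0 p2=0 p3=0 p4=1 p5=0
  p1=0 p2=0 p3=1 p4=1 p5=0
  p1=0 p2=1 p3=0 p4=1 p5=0
  p1=0 p2=1 p3=1 p4=1 p5=0
  p1=1 p2=1 p3=1 p4=1 p5=0
That's 5 in total.

5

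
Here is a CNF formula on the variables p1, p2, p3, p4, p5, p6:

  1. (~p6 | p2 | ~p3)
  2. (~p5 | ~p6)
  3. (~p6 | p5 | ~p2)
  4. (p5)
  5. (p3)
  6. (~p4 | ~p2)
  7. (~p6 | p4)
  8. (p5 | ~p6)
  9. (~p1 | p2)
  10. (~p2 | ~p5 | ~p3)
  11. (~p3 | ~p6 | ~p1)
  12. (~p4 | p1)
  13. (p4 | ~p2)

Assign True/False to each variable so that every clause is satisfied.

The clause (p5) is unit: p5 must be True.
(~p6) is a unit clause, so p6 = False.
The clause (p3) is unit: p3 must be True.
Unit propagation: (~p2) forces p2 = False.
The clause (~p1) is unit: p1 must be False.
The clause (~p4) is unit: p4 must be False.
Every clause has at least one true literal under this assignment.

p1=False  p2=False  p3=True  p4=False  p5=True  p6=False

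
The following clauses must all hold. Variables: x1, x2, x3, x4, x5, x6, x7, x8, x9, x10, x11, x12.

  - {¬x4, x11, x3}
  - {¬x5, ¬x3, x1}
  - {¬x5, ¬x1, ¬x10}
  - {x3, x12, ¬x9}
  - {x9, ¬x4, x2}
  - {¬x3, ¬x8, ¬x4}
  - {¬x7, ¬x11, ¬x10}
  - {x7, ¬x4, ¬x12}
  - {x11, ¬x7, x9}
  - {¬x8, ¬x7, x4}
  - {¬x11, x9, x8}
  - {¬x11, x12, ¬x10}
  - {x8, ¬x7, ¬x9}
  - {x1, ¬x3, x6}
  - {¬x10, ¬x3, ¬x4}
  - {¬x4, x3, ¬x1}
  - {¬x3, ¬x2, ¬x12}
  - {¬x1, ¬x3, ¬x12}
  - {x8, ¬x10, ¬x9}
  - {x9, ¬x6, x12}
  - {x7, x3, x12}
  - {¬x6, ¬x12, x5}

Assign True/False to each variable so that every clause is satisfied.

Pure literal: x10 appears only negated; assign x10 = False.
Branch on x1: take x1 = True.
The remaining clauses are satisfied by x2 = False, x3 = True, x4 = False, x5 = False, x6 = False, x7 = False, x8 = True, x9 = False, x11 = True, x12 = False.
Every clause has at least one true literal under this assignment.
Check each clause:
  1. {¬x4, x11, x3} — x11 is true.
  2. {x1, ¬x3, ¬x5} — x1 is true.
  3. {¬x5, ¬x1, ¬x10} — ¬x5 is true.
  4. {x3, x12, ¬x9} — x3 is true.
  5. {x2, x9, ¬x4} — ¬x4 is true.
  6. {¬x4, ¬x8, ¬x3} — ¬x4 is true.
  7. {¬x7, ¬x10, ¬x11} — ¬x7 is true.
  8. {¬x12, ¬x4, x7} — ¬x4 is true.
  9. {x9, ¬x7, x11} — ¬x7 is true.
  10. {x4, ¬x7, ¬x8} — ¬x7 is true.
  11. {x8, ¬x11, x9} — x8 is true.
  12. {x12, ¬x10, ¬x11} — ¬x10 is true.
  13. {¬x9, x8, ¬x7} — x8 is true.
  14. {x1, ¬x3, x6} — x1 is true.
  15. {¬x10, ¬x4, ¬x3} — ¬x4 is true.
  16. {x3, ¬x1, ¬x4} — x3 is true.
  17. {¬x12, ¬x3, ¬x2} — ¬x12 is true.
  18. {¬x3, ¬x1, ¬x12} — ¬x12 is true.
  19. {x8, ¬x10, ¬x9} — x8 is true.
  20. {x9, x12, ¬x6} — ¬x6 is true.
  21. {x12, x7, x3} — x3 is true.
  22. {¬x12, x5, ¬x6} — ¬x6 is true.

x1=T  x2=F  x3=T  x4=F  x5=F  x6=F  x7=F  x8=T  x9=F  x10=F  x11=T  x12=F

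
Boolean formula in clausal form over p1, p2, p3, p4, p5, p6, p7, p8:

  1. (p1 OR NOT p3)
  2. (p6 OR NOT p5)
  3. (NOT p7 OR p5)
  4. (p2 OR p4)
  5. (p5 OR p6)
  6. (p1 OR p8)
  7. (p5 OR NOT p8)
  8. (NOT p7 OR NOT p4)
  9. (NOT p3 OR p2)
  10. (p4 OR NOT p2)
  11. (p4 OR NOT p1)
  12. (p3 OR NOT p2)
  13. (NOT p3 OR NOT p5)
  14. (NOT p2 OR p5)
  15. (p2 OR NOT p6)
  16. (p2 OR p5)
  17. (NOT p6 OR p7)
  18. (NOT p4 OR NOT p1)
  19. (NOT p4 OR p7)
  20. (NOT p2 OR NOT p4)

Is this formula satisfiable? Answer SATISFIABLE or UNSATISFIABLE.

p2 = True:
  propagation gives p4=True; an empty clause results — contradiction.
p2 = False:
  propagation gives p4=True, p7=False; an empty clause results — contradiction.
Every branch closes, so no satisfying assignment exists.

UNSATISFIABLE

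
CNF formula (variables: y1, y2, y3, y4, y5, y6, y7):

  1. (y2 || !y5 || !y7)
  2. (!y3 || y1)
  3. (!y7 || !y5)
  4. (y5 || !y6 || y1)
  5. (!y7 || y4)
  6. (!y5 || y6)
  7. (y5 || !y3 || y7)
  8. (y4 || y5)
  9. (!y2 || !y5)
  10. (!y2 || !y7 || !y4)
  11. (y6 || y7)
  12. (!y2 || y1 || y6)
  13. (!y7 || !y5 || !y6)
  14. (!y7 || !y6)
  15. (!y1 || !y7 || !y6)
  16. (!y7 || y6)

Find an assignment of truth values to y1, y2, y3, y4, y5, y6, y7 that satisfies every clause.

y3 occurs only negated in the remaining clauses — set y3 = False.
Try y1 = False.
Branch on y2: take y2 = False.
Set y4 = True and propagate.
The remaining clauses are satisfied by y5 = True, y6 = True, y7 = False.

y1=F  y2=F  y3=F  y4=T  y5=T  y6=T  y7=F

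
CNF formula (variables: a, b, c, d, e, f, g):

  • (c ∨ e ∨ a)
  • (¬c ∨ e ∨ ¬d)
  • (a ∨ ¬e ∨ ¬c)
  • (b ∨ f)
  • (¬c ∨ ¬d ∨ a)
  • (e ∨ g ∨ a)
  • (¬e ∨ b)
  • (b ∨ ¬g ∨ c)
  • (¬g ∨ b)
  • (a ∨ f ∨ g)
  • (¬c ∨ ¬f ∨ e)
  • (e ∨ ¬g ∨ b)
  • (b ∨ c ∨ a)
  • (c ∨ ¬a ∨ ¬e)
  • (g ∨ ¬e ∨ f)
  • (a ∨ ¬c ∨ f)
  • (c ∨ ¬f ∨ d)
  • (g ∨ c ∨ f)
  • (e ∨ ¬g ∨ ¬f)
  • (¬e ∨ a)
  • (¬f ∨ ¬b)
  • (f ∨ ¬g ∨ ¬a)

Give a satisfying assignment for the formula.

a = 1  b = 1  c = 1  d = 0  e = 0  f = 0  g = 0

Check each clause:
  1. (c ∨ a ∨ e) — a is true.
  2. (e ∨ ¬c ∨ ¬d) — ¬d is true.
  3. (a ∨ ¬e ∨ ¬c) — a is true.
  4. (b ∨ f) — b is true.
  5. (a ∨ ¬c ∨ ¬d) — a is true.
  6. (a ∨ g ∨ e) — a is true.
  7. (b ∨ ¬e) — b is true.
  8. (¬g ∨ c ∨ b) — ¬g is true.
  9. (¬g ∨ b) — ¬g is true.
  10. (a ∨ g ∨ f) — a is true.
  11. (e ∨ ¬f ∨ ¬c) — ¬f is true.
  12. (b ∨ e ∨ ¬g) — ¬g is true.
  13. (a ∨ b ∨ c) — a is true.
  14. (¬a ∨ c ∨ ¬e) — c is true.
  15. (g ∨ ¬e ∨ f) — ¬e is true.
  16. (a ∨ f ∨ ¬c) — a is true.
  17. (d ∨ ¬f ∨ c) — ¬f is true.
  18. (f ∨ g ∨ c) — c is true.
  19. (¬g ∨ ¬f ∨ e) — ¬g is true.
  20. (¬e ∨ a) — a is true.
  21. (¬f ∨ ¬b) — ¬f is true.
  22. (¬g ∨ f ∨ ¬a) — ¬g is true.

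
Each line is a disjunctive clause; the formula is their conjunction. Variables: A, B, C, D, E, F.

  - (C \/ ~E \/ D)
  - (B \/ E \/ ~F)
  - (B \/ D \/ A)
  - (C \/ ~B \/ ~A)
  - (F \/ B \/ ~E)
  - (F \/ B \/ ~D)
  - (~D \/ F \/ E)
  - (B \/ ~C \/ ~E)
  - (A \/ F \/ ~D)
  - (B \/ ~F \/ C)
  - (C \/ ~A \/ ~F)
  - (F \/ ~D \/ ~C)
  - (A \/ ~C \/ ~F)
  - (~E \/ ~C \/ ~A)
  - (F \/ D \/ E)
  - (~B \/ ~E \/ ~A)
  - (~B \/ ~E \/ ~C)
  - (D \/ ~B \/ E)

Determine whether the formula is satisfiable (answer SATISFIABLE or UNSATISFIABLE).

Try A = True.
Set B = True and propagate.
  then C is forced to True.
  then E is forced to False.
  then D is forced to True.
  then F is forced to True.
So A=T, B=T, C=T, D=T, E=F, F=T is a satisfying assignment.

SATISFIABLE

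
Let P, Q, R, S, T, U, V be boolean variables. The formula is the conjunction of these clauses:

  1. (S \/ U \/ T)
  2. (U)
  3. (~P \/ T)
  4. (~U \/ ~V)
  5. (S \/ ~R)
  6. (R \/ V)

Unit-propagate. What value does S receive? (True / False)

True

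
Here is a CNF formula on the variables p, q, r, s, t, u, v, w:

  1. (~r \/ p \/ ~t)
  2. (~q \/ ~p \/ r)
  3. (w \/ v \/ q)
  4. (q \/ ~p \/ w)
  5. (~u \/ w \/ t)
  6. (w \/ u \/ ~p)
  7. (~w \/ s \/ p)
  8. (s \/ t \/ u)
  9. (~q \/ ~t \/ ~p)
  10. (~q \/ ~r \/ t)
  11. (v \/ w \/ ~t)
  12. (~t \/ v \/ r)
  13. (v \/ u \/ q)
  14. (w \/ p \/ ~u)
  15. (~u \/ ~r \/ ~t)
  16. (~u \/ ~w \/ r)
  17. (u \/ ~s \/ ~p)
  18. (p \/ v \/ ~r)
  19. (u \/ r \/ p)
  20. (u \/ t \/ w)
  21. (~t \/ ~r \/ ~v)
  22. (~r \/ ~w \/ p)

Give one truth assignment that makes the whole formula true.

p = T, q = F, r = T, s = T, t = F, u = T, v = F, w = T

Check each clause:
  1. (~t \/ ~r \/ p) — p is true.
  2. (~q \/ r \/ ~p) — r is true.
  3. (q \/ w \/ v) — w is true.
  4. (w \/ ~p \/ q) — w is true.
  5. (~u \/ t \/ w) — w is true.
  6. (~p \/ w \/ u) — w is true.
  7. (p \/ ~w \/ s) — p is true.
  8. (t \/ u \/ s) — s is true.
  9. (~q \/ ~t \/ ~p) — ~t is true.
  10. (~r \/ t \/ ~q) — ~q is true.
  11. (~t \/ v \/ w) — w is true.
  12. (~t \/ v \/ r) — r is true.
  13. (q \/ u \/ v) — u is true.
  14. (~u \/ w \/ p) — w is true.
  15. (~u \/ ~r \/ ~t) — ~t is true.
  16. (~u \/ ~w \/ r) — r is true.
  17. (~s \/ u \/ ~p) — u is true.
  18. (p \/ v \/ ~r) — p is true.
  19. (p \/ u \/ r) — p is true.
  20. (t \/ u \/ w) — w is true.
  21. (~r \/ ~v \/ ~t) — ~v is true.
  22. (p \/ ~r \/ ~w) — p is true.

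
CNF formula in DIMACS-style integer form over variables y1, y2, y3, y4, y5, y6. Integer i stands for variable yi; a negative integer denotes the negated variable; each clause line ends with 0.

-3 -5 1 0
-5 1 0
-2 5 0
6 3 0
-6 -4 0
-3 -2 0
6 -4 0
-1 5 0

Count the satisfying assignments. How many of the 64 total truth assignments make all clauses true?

Satisfying assignments:
  y1=0 y2=0 y3=0 y4=0 y5=0 y6=1
  y1=0 y2=0 y3=1 y4=0 y5=0 y6=0
  y1=0 y2=0 y3=1 y4=0 y5=0 y6=1
  y1=1 y2=0 y3=0 y4=0 y5=1 y6=1
  y1=1 y2=0 y3=1 y4=0 y5=1 y6=0
  y1=1 y2=0 y3=1 y4=0 y5=1 y6=1
  y1=1 y2=1 y3=0 y4=0 y5=1 y6=1
Count: 7.

7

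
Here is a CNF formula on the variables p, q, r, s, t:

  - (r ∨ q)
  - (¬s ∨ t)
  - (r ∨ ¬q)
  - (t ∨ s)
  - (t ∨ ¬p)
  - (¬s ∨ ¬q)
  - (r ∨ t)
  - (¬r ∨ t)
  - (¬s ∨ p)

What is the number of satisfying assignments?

Satisfying assignments:
  p=F q=F r=T s=F t=T
  p=F q=T r=T s=F t=T
  p=T q=F r=T s=F t=T
  p=T q=F r=T s=T t=T
  p=T q=T r=T s=F t=T
That's 5 in total.

5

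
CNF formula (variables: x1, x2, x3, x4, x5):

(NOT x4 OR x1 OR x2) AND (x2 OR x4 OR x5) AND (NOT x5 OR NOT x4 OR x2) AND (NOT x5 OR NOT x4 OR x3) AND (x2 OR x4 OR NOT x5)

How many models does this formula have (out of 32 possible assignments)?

16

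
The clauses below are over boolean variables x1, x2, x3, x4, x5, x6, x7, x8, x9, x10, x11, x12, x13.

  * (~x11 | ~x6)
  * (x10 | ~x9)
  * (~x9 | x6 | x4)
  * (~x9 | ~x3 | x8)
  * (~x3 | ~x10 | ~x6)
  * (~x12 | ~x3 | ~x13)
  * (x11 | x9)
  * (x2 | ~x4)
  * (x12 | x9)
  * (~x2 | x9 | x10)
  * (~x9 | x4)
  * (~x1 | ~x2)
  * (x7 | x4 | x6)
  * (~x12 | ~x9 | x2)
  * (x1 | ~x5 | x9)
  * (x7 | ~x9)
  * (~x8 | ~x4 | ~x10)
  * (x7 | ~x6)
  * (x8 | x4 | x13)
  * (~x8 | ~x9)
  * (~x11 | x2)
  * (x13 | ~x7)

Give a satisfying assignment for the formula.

Pure literal: x3 appears only negated; assign x3 = False.
Set x1 = False and propagate.
For the remaining variables, x2 = True, x4 = True, x5 = True, x6 = False, x7 = True, x8 = False, x9 = True, x10 = True, x11 = True, x12 = False, x13 = True works.

x1=0, x2=1, x3=0, x4=1, x5=1, x6=0, x7=1, x8=0, x9=1, x10=1, x11=1, x12=0, x13=1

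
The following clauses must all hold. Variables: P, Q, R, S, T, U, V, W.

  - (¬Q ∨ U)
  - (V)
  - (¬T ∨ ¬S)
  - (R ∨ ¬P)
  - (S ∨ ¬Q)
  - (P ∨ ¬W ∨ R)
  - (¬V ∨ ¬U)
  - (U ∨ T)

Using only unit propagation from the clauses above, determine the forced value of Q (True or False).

(V) is a unit clause: V = True.
(¬U ∨ ¬V): since V = True, the clause reduces to (¬U). U = False.
In (¬Q ∨ U), U is now false; ¬Q must hold, so Q = False.

False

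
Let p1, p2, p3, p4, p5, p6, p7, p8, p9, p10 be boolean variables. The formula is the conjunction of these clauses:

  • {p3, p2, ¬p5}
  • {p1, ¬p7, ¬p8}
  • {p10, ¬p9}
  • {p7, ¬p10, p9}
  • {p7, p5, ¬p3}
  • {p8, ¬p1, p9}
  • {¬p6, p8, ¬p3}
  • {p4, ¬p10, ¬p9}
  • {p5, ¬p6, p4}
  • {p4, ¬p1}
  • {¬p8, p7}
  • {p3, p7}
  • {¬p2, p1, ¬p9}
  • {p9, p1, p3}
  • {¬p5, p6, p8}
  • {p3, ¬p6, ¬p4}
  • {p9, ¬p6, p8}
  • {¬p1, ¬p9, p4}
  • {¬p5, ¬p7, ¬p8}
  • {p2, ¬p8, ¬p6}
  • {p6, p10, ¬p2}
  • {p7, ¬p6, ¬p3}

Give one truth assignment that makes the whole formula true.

Branch on p1: take p1 = True.
  then p4 is forced to True.
Branch on p2: take p2 = False.
For the remaining variables, p3 = False, p5 = False, p6 = False, p7 = True, p8 = False, p9 = True, p10 = True works.
Every clause has at least one true literal under this assignment.

p1=T, p2=F, p3=F, p4=T, p5=F, p6=F, p7=T, p8=F, p9=T, p10=T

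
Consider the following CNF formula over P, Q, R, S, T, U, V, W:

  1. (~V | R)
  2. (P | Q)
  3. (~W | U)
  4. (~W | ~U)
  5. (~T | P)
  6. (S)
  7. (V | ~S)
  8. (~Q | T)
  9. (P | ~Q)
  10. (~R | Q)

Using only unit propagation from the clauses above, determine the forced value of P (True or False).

True

(S) is a unit clause: S = True.
From (~S | V) and S = True: V = True.
(~V | R) with V = True leaves only R, so R = True.
From (Q | ~R) and R = True: Q = True.
From (~Q | T) and Q = True: T = True.
(P | ~T): since T = True, the clause reduces to (P). P = True.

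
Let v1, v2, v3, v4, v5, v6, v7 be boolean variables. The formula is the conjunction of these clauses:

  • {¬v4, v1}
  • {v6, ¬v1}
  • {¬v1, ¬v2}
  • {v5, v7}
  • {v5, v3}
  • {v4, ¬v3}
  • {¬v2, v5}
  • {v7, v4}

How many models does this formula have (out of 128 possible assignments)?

Split on v1, then v4.
  v1=T, v4=T: 5 of the 32 assignments to (v2,v3,v5,v6,v7) work.
  v1=T, v4=F: remaining (v2,v3,v5,v6,v7) ∈ {(F,F,T,T,T)} — 1.
  v1=F, v4=T: a clause becomes empty — 0.
  v1=F, v4=F: remaining (v2,v3,v5,v6,v7) ∈ {(F,F,T,F,T); (F,F,T,T,T); (T,F,T,F,T); (T,F,T,T,T)} — 4.
Total: 5 + 1 + 0 + 4 = 10.

10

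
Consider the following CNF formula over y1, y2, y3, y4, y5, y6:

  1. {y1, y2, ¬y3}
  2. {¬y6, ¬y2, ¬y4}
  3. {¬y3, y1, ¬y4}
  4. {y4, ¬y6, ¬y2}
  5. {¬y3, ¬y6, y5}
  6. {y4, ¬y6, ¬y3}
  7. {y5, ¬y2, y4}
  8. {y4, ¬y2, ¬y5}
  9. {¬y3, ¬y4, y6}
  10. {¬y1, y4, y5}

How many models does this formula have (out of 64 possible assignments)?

Split on y4, then y2.
  y4=1, y2=1: remaining (y1,y3,y5,y6) ∈ {(0,0,0,0); (0,0,1,0); (1,0,0,0); (1,0,1,0)} — 4.
  y4=1, y2=0: 9 of the 16 assignments to (y1,y3,y5,y6) work.
  y4=0, y2=1: a clause becomes empty — 0.
  y4=0, y2=0: 7 of the 16 assignments to (y1,y3,y5,y6) work.
Total: 4 + 9 + 0 + 7 = 20.

20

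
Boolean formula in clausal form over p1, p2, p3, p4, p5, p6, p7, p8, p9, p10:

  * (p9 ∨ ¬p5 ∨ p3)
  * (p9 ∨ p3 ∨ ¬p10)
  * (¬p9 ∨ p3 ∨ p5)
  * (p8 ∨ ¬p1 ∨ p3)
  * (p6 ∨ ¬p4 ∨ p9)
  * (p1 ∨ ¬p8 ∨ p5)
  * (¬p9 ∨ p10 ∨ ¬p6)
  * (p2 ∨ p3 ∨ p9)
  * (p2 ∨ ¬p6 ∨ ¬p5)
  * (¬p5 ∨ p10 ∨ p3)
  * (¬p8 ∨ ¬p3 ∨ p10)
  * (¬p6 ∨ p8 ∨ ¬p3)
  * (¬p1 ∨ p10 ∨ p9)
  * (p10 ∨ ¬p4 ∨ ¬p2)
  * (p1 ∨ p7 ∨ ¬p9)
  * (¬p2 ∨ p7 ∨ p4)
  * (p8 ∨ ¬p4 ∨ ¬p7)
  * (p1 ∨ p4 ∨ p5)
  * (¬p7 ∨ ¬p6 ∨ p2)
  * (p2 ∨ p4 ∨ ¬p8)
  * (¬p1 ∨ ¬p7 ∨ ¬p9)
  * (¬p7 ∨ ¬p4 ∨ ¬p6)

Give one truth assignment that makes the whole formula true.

p1=F, p2=F, p3=F, p4=F, p5=T, p6=F, p7=T, p8=F, p9=T, p10=T

Try p1 = False.
Try p2 = False.
For the remaining variables, p3 = False, p4 = False, p5 = True, p6 = False, p7 = True, p8 = False, p9 = True, p10 = True works.
Every clause has at least one true literal under this assignment.
Check each clause:
  1. (p9 ∨ ¬p5 ∨ p3) — p9 is true.
  2. (p9 ∨ p3 ∨ ¬p10) — p9 is true.
  3. (p5 ∨ ¬p9 ∨ p3) — p5 is true.
  4. (¬p1 ∨ p8 ∨ p3) — ¬p1 is true.
  5. (p6 ∨ ¬p4 ∨ p9) — p9 is true.
  6. (p5 ∨ p1 ∨ ¬p8) — ¬p8 is true.
  7. (¬p6 ∨ p10 ∨ ¬p9) — ¬p6 is true.
  8. (p2 ∨ p3 ∨ p9) — p9 is true.
  9. (p2 ∨ ¬p5 ∨ ¬p6) — ¬p6 is true.
  10. (¬p5 ∨ p3 ∨ p10) — p10 is true.
  11. (¬p8 ∨ p10 ∨ ¬p3) — ¬p8 is true.
  12. (¬p3 ∨ p8 ∨ ¬p6) — ¬p6 is true.
  13. (¬p1 ∨ p9 ∨ p10) — p9 is true.
  14. (¬p2 ∨ ¬p4 ∨ p10) — p10 is true.
  15. (p1 ∨ p7 ∨ ¬p9) — p7 is true.
  16. (p7 ∨ ¬p2 ∨ p4) — ¬p2 is true.
  17. (¬p7 ∨ p8 ∨ ¬p4) — ¬p4 is true.
  18. (p4 ∨ p5 ∨ p1) — p5 is true.
  19. (¬p6 ∨ p2 ∨ ¬p7) — ¬p6 is true.
  20. (p4 ∨ ¬p8 ∨ p2) — ¬p8 is true.
  21. (¬p1 ∨ ¬p7 ∨ ¬p9) — ¬p1 is true.
  22. (¬p7 ∨ ¬p6 ∨ ¬p4) — ¬p6 is true.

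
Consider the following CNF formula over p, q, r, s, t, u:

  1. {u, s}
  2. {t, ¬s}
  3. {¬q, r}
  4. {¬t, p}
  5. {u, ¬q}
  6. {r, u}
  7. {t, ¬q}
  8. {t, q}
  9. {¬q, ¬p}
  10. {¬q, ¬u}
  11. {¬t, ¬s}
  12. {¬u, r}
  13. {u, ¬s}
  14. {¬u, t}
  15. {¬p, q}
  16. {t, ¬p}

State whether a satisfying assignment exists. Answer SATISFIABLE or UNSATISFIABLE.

UNSATISFIABLE

q = True:
  propagation gives r=True, u=True; an empty clause results — contradiction.
q = False:
  propagation gives t=True, p=True; an empty clause results — contradiction.
Every branch closes, so no satisfying assignment exists.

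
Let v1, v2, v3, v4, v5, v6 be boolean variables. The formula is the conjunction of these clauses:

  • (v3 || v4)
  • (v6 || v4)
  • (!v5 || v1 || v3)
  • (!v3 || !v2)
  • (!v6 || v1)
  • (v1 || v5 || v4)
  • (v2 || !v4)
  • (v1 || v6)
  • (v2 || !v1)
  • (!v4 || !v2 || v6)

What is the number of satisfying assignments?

2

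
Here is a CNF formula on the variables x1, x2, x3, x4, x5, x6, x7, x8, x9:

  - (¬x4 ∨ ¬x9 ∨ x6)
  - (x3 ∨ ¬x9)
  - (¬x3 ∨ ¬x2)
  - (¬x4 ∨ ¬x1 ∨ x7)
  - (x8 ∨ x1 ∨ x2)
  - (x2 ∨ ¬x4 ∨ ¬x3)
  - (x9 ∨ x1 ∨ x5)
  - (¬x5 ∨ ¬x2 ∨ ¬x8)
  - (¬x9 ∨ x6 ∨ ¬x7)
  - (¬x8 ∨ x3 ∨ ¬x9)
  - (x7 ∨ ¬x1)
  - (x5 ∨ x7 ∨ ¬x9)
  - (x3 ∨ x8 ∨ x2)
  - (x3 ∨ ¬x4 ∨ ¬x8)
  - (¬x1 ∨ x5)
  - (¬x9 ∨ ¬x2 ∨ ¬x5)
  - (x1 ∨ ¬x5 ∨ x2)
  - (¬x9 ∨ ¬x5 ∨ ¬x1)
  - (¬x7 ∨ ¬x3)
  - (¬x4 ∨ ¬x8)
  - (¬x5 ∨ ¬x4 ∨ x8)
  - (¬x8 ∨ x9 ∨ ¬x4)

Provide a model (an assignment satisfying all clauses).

x1=0, x2=1, x3=0, x4=0, x5=1, x6=1, x7=0, x8=0, x9=0

Check each clause:
  1. (¬x9 ∨ ¬x4 ∨ x6) — ¬x4 is true.
  2. (¬x9 ∨ x3) — ¬x9 is true.
  3. (¬x3 ∨ ¬x2) — ¬x3 is true.
  4. (¬x4 ∨ ¬x1 ∨ x7) — ¬x4 is true.
  5. (x8 ∨ x1 ∨ x2) — x2 is true.
  6. (¬x3 ∨ ¬x4 ∨ x2) — x2 is true.
  7. (x1 ∨ x9 ∨ x5) — x5 is true.
  8. (¬x2 ∨ ¬x5 ∨ ¬x8) — ¬x8 is true.
  9. (¬x7 ∨ x6 ∨ ¬x9) — ¬x7 is true.
  10. (x3 ∨ ¬x9 ∨ ¬x8) — ¬x8 is true.
  11. (x7 ∨ ¬x1) — ¬x1 is true.
  12. (¬x9 ∨ x5 ∨ x7) — ¬x9 is true.
  13. (x3 ∨ x2 ∨ x8) — x2 is true.
  14. (x3 ∨ ¬x4 ∨ ¬x8) — ¬x8 is true.
  15. (¬x1 ∨ x5) — x5 is true.
  16. (¬x9 ∨ ¬x5 ∨ ¬x2) — ¬x9 is true.
  17. (x1 ∨ ¬x5 ∨ x2) — x2 is true.
  18. (¬x9 ∨ ¬x1 ∨ ¬x5) — ¬x1 is true.
  19. (¬x7 ∨ ¬x3) — ¬x7 is true.
  20. (¬x8 ∨ ¬x4) — ¬x8 is true.
  21. (x8 ∨ ¬x5 ∨ ¬x4) — ¬x4 is true.
  22. (¬x4 ∨ x9 ∨ ¬x8) — ¬x8 is true.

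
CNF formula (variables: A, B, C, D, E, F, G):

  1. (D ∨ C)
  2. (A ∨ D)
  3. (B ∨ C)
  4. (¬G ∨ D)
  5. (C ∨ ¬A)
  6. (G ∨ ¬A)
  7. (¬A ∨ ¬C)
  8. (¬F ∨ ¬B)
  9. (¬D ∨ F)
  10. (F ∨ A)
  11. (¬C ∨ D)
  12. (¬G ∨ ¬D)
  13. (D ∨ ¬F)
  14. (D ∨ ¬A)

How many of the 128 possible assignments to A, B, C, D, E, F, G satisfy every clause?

2

The models are:
  A=0 B=0 C=1 D=1 E=0 F=1 G=0
  A=0 B=0 C=1 D=1 E=1 F=1 G=0
That's 2 in total.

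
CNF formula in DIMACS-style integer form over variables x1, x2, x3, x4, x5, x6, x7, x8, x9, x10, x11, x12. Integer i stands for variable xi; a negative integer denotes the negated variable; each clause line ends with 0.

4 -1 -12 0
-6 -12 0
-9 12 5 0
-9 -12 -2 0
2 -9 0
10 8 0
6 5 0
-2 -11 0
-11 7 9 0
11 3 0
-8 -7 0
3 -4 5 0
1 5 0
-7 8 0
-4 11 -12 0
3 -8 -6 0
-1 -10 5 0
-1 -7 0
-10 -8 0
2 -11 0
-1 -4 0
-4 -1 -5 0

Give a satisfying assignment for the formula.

x1=False, x2=True, x3=True, x4=False, x5=True, x6=True, x7=False, x8=True, x9=False, x10=False, x11=False, x12=False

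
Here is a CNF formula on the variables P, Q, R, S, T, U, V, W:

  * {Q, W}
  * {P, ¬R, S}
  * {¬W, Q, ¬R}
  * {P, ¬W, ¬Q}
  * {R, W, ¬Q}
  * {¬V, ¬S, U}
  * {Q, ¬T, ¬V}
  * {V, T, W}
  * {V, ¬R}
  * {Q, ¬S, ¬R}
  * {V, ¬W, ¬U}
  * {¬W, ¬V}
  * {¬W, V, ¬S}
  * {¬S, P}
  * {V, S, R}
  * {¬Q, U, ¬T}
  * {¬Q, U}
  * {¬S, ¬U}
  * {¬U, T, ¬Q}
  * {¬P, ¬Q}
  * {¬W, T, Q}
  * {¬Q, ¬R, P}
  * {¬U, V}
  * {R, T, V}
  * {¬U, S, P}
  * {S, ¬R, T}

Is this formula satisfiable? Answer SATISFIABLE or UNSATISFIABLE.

Q = True:
  propagation gives U=True, S=False, T=True, P=False; an empty clause results — contradiction.
Q = False:
  propagation gives W=True, R=False, V=False, U=False; an empty clause results — contradiction.
Every branch closes, so no satisfying assignment exists.

UNSATISFIABLE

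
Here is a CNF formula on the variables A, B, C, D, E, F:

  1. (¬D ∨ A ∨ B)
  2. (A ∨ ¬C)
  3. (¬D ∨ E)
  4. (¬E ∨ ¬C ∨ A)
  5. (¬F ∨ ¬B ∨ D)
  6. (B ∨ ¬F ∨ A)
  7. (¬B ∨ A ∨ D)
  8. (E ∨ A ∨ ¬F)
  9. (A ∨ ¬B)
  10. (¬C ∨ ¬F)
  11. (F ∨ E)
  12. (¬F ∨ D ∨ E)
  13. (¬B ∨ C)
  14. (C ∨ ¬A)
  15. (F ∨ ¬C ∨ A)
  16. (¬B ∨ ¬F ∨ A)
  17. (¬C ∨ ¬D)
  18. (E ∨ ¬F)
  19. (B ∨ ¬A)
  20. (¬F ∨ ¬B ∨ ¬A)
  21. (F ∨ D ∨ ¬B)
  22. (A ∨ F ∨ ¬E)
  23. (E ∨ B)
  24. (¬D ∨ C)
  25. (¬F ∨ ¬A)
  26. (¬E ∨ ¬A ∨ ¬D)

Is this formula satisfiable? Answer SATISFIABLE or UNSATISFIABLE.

UNSATISFIABLE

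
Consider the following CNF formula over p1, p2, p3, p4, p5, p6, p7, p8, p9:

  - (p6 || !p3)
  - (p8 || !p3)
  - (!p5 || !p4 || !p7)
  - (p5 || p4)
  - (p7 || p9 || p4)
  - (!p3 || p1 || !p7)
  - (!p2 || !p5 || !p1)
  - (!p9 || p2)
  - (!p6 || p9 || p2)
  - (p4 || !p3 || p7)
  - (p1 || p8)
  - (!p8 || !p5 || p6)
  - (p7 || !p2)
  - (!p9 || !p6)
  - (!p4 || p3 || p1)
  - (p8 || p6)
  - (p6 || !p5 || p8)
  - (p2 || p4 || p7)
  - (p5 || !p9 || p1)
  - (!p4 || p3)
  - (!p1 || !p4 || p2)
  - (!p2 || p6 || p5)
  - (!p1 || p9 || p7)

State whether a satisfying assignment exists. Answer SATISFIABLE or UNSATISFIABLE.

Set p1 = False and propagate.
  then p8 is forced to True.
Branch on p2: take p2 = True.
  then p7 is forced to True.
  then p3 is forced to False.
  then p4 is forced to False.
  then p5 is forced to True.
  then p6 is forced to True.
  then p9 is forced to False.
So p1=False, p2=True, p3=False, p4=False, p5=True, p6=True, p7=True, p8=True, p9=False is a satisfying assignment.

SATISFIABLE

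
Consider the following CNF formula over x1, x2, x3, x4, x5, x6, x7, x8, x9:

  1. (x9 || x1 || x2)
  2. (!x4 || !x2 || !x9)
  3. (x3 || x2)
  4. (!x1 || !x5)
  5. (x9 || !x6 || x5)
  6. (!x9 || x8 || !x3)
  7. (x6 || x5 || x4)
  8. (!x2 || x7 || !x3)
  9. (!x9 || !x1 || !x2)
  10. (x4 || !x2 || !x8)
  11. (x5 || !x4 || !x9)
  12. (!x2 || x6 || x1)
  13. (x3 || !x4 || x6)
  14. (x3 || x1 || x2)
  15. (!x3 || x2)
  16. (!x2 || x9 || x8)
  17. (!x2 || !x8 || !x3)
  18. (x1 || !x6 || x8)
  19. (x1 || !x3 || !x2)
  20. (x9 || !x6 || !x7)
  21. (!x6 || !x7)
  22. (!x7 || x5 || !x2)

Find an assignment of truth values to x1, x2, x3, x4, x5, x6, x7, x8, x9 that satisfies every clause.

x1=F, x2=T, x3=F, x4=T, x5=T, x6=T, x7=F, x8=T, x9=F

Try x1 = False.
Branch on x2: take x2 = True.
  then x6 is forced to True.
  then x8 is forced to True.
  then x4 is forced to True.
  then x9 is forced to False.
  then x5 is forced to True.
  then x3 is forced to False.
  then x7 is forced to False.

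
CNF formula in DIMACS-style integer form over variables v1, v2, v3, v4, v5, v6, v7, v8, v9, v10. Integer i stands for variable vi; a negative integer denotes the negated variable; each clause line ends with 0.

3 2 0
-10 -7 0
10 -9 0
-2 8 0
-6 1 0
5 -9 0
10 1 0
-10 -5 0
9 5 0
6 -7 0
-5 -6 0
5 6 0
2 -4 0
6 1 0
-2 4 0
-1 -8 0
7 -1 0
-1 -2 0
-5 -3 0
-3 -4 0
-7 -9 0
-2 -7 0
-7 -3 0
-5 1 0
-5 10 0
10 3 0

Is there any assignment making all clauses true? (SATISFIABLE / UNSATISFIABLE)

v5 = True:
  propagation gives v10=False; an empty clause results — contradiction.
v5 = False:
  propagation gives v9=False; an empty clause results — contradiction.
Every branch closes, so no satisfying assignment exists.

UNSATISFIABLE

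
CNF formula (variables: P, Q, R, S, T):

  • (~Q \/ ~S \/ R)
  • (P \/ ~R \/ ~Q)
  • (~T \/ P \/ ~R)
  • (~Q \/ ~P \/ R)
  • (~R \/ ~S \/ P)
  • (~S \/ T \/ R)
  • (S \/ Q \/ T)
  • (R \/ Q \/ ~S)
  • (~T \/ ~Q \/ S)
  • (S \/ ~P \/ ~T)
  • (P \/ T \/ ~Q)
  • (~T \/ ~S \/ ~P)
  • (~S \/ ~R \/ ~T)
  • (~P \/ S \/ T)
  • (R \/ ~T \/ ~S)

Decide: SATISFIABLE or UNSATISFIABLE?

SATISFIABLE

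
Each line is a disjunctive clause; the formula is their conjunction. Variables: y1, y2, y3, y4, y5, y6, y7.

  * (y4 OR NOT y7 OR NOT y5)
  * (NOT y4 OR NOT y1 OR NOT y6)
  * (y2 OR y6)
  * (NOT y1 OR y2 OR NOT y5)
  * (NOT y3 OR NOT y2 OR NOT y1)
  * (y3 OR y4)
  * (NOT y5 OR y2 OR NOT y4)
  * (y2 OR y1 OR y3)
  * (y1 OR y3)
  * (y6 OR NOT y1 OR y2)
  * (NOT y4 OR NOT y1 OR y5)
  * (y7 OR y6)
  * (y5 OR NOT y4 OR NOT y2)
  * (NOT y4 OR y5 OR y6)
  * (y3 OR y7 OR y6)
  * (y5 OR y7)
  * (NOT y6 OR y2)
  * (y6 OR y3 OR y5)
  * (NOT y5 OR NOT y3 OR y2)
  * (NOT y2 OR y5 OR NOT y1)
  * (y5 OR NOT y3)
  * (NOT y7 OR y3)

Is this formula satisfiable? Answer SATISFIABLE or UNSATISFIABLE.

SATISFIABLE

Branch on y1: take y1 = False.
  then y3 is forced to True.
  then y5 is forced to True.
  then y2 is forced to True.
Try y4 = True.
Set y6 = True and propagate.
y7 is now unconstrained; take y7 = False.
Every clause has at least one true literal under this assignment.
So y1=False  y2=True  y3=True  y4=True  y5=True  y6=True  y7=False is a satisfying assignment.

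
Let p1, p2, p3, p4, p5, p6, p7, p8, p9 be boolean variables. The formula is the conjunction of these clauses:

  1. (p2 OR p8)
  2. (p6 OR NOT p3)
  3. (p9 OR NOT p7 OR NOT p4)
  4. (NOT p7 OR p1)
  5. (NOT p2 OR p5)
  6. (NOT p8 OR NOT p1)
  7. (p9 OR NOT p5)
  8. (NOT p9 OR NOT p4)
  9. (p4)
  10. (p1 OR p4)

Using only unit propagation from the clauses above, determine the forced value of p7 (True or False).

False

(p4) is a unit clause: p4 = True.
(NOT p4 OR NOT p9): since p4 = True, the clause reduces to (NOT p9). p9 = False.
From (NOT p7 OR p9 OR NOT p4) and p4 = True, p9 = False: p7 = False.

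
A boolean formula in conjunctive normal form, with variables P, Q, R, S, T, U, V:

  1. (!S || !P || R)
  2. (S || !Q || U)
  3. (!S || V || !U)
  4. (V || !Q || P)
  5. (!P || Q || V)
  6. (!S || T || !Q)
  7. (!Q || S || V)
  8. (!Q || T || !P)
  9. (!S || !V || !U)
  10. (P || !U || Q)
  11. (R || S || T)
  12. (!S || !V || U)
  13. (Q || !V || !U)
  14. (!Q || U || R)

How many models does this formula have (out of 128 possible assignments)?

Case analysis on Q and S:
  Q=1, S=1: remaining (P,R,T,U,V) ∈ {(1,1,1,0,0)} — 1.
  Q=1, S=0: 5 of the 32 assignments to (P,R,T,U,V) work.
  Q=0, S=1: remaining (P,R,T,U,V) ∈ {(0,0,0,0,0); (0,0,1,0,0); (0,1,0,0,0); (0,1,1,0,0)} — 4.
  Q=0, S=0: 9 of the 32 assignments to (P,R,T,U,V) work.
Total: 1 + 5 + 4 + 9 = 19.

19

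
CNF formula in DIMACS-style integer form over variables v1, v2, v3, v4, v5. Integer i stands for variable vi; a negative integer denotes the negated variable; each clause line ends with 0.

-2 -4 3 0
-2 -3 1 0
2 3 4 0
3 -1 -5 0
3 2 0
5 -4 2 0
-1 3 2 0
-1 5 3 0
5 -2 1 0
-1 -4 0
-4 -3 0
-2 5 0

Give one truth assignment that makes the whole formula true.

Try v1 = False.
Branch on v2: take v2 = True.
  then v3 is forced to False.
  then v4 is forced to False.
  then v5 is forced to True.
Every clause has at least one true literal under this assignment.

v1 = F, v2 = T, v3 = F, v4 = F, v5 = T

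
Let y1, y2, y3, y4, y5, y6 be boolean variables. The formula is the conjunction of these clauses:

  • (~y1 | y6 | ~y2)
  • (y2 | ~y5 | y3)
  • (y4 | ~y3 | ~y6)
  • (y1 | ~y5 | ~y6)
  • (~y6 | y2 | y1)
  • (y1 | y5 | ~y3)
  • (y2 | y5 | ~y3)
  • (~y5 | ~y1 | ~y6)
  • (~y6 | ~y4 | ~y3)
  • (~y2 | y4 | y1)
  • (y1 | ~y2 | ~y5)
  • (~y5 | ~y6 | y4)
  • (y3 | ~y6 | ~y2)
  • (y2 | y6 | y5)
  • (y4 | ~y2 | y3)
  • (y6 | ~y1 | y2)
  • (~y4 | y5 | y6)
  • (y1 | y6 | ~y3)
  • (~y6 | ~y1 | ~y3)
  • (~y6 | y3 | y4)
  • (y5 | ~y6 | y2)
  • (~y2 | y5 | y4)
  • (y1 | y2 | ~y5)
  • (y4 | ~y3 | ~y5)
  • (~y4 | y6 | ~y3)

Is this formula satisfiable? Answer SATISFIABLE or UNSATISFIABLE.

UNSATISFIABLE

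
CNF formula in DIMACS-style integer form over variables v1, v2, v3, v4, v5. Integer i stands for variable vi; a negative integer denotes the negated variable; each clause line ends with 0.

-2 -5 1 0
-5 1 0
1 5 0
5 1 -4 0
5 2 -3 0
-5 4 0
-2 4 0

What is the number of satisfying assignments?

8

Satisfying assignments:
  v1=1 v2=0 v3=0 v4=0 v5=0
  v1=1 v2=0 v3=0 v4=1 v5=0
  v1=1 v2=0 v3=0 v4=1 v5=1
  v1=1 v2=0 v3=1 v4=1 v5=1
  v1=1 v2=1 v3=0 v4=1 v5=0
  v1=1 v2=1 v3=0 v4=1 v5=1
  v1=1 v2=1 v3=1 v4=1 v5=0
  v1=1 v2=1 v3=1 v4=1 v5=1
Count: 8.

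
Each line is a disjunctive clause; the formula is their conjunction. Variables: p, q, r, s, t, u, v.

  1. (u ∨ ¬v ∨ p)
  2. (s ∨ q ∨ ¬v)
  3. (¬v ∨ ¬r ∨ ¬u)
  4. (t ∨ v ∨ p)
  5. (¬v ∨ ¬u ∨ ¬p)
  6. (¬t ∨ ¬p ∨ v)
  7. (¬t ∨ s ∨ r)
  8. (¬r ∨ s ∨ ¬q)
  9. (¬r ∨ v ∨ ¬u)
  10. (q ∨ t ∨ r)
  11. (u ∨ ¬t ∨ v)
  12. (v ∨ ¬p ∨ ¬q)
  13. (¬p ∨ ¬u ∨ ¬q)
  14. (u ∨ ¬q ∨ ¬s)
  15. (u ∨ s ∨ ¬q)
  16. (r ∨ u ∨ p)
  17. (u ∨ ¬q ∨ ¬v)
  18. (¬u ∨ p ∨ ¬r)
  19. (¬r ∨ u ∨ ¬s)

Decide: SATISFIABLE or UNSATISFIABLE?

SATISFIABLE

Branch on p: take p = False.
Branch on q: take q = True.
Branch on r: take r = False.
  then u is forced to True.
The remaining clauses are satisfied by s = True, t = True, v = True.
So p=F, q=T, r=F, s=T, t=T, u=T, v=T is a satisfying assignment.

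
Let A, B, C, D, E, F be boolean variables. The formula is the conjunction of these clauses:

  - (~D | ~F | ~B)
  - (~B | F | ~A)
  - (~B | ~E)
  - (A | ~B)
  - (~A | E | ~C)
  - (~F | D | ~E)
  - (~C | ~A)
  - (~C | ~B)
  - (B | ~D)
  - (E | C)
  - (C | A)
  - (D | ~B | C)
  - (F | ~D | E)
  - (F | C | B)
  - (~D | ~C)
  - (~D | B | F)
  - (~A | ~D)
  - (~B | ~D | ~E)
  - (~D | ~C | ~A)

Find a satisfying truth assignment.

Set A = False and propagate.
  then B is forced to False.
  then D is forced to False.
  then C is forced to True.
Set E = True and propagate.
  then F is forced to False.

A = False, B = False, C = True, D = False, E = True, F = False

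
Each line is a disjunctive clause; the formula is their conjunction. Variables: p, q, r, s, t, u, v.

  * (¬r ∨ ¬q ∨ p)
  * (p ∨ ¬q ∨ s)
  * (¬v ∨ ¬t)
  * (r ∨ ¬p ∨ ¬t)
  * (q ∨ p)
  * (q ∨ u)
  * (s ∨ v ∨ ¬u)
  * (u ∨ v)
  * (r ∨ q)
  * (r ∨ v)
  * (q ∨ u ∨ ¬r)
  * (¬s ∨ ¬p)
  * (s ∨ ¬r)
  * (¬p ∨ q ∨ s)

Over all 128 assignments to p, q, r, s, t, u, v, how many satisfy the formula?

4

The models are:
  p=0 q=1 r=0 s=1 t=0 u=0 v=1
  p=0 q=1 r=0 s=1 t=0 u=1 v=1
  p=1 q=1 r=0 s=0 t=0 u=0 v=1
  p=1 q=1 r=0 s=0 t=0 u=1 v=1
Count: 4.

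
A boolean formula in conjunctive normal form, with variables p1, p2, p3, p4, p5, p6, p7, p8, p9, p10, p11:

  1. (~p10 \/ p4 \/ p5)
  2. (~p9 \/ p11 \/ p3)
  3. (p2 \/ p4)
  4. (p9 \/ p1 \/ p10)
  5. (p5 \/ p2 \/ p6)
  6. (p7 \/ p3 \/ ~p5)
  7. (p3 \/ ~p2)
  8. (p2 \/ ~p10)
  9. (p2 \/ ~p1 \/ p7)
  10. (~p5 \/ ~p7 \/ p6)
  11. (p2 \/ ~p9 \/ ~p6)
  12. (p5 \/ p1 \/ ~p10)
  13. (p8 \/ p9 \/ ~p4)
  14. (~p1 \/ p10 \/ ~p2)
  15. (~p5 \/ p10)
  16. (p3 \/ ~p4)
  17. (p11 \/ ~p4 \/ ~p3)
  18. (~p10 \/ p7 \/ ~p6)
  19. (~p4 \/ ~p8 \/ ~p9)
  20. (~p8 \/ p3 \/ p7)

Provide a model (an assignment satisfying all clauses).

Pure literal: p11 appears only positively; assign p11 = True.
Branch on p1: take p1 = True.
Try p2 = True.
  then p3 is forced to True.
  then p10 is forced to True.
Set p4 = False and propagate.
  then p5 is forced to True.
For the remaining variables, p6 = True, p7 = True, p8 = False, p9 = True works.

p1=1, p2=1, p3=1, p4=0, p5=1, p6=1, p7=1, p8=0, p9=1, p10=1, p11=1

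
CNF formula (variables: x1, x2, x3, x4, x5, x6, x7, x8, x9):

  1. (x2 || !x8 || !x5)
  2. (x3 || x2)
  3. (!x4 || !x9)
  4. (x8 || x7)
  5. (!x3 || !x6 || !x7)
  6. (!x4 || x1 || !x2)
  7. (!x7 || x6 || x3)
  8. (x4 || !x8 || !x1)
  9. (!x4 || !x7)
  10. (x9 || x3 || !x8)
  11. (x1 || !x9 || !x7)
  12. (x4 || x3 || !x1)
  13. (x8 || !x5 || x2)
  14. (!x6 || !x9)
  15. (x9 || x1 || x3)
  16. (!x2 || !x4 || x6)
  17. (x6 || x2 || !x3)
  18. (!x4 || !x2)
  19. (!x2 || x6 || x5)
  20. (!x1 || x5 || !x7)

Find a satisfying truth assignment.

x1=False  x2=True  x3=True  x4=False  x5=False  x6=True  x7=False  x8=True  x9=False

Set x1 = False and propagate.
The remaining clauses are satisfied by x2 = True, x3 = True, x4 = False, x5 = False, x6 = True, x7 = False, x8 = True, x9 = False.
Every clause has at least one true literal under this assignment.
Check each clause:
  1. (!x8 || x2 || !x5) — x2 is true.
  2. (x2 || x3) — x2 is true.
  3. (!x9 || !x4) — !x4 is true.
  4. (x8 || x7) — x8 is true.
  5. (!x7 || !x6 || !x3) — !x7 is true.
  6. (!x2 || x1 || !x4) — !x4 is true.
  7. (!x7 || x3 || x6) — !x7 is true.
  8. (!x1 || x4 || !x8) — !x1 is true.
  9. (!x4 || !x7) — !x7 is true.
  10. (!x8 || x9 || x3) — x3 is true.
  11. (!x7 || x1 || !x9) — !x7 is true.
  12. (x3 || x4 || !x1) — x3 is true.
  13. (x8 || x2 || !x5) — x8 is true.
  14. (!x6 || !x9) — !x9 is true.
  15. (x9 || x3 || x1) — x3 is true.
  16. (!x2 || !x4 || x6) — !x4 is true.
  17. (!x3 || x6 || x2) — x2 is true.
  18. (!x2 || !x4) — !x4 is true.
  19. (!x2 || x5 || x6) — x6 is true.
  20. (x5 || !x7 || !x1) — !x7 is true.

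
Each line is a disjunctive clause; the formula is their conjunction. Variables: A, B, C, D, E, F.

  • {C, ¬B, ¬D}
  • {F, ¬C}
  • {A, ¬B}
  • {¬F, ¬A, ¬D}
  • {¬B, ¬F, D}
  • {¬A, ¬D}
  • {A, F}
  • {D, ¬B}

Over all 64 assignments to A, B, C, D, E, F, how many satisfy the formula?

Split on D, then A.
  D=T, A=T: a clause becomes empty — 0.
  D=T, A=F: remaining (B,C,E,F) ∈ {(F,F,F,T); (F,F,T,T); (F,T,F,T); (F,T,T,T)} — 4.
  D=F, A=T: E free; 3 ways for (B,C,F) × 2^1 = 6.
  D=F, A=F: remaining (B,C,E,F) ∈ {(F,F,F,T); (F,F,T,T); (F,T,F,T); (F,T,T,T)} — 4.
Total: 0 + 4 + 6 + 4 = 14.

14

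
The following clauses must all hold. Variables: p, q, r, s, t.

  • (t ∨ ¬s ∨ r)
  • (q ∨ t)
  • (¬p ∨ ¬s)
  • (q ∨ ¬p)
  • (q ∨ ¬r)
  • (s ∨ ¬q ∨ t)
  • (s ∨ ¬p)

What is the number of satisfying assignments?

7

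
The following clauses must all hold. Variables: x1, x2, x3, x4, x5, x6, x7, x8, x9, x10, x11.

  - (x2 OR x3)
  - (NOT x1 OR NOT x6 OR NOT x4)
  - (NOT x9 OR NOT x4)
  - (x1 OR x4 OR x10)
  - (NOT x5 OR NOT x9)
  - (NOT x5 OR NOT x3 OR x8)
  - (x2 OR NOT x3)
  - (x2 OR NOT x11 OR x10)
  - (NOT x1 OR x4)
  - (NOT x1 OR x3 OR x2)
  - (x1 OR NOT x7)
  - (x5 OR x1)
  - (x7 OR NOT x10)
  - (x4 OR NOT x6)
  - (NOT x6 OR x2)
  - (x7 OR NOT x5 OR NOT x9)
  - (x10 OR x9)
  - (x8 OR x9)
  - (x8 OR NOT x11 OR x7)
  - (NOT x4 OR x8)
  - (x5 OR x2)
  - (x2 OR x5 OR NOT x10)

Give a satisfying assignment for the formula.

x1=True, x2=True, x3=True, x4=True, x5=False, x6=False, x7=True, x8=True, x9=False, x10=True, x11=False

Check each clause:
  1. (x3 OR x2) — x2 is true.
  2. (NOT x1 OR NOT x6 OR NOT x4) — NOT x6 is true.
  3. (NOT x9 OR NOT x4) — NOT x9 is true.
  4. (x1 OR x10 OR x4) — x1 is true.
  5. (NOT x5 OR NOT x9) — NOT x5 is true.
  6. (NOT x3 OR x8 OR NOT x5) — x8 is true.
  7. (x2 OR NOT x3) — x2 is true.
  8. (NOT x11 OR x2 OR x10) — x2 is true.
  9. (x4 OR NOT x1) — x4 is true.
  10. (x2 OR NOT x1 OR x3) — x2 is true.
  11. (x1 OR NOT x7) — x1 is true.
  12. (x5 OR x1) — x1 is true.
  13. (x7 OR NOT x10) — x7 is true.
  14. (x4 OR NOT x6) — NOT x6 is true.
  15. (x2 OR NOT x6) — NOT x6 is true.
  16. (NOT x9 OR NOT x5 OR x7) — NOT x5 is true.
  17. (x10 OR x9) — x10 is true.
  18. (x8 OR x9) — x8 is true.
  19. (x7 OR NOT x11 OR x8) — x8 is true.
  20. (x8 OR NOT x4) — x8 is true.
  21. (x2 OR x5) — x2 is true.
  22. (x2 OR x5 OR NOT x10) — x2 is true.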